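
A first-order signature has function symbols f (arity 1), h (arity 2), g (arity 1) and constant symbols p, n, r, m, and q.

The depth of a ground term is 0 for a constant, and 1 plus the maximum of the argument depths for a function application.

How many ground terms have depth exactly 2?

1645

If N_k denotes the number of depth-≤k ground terms, the 5 constants give N_0 = 5, and each function symbol of arity r contributes N_{k-1}^r new terms at level k: N_k = 5 + N_{k-1} + N_{k-1}^2 + N_{k-1}.
N_0 = 5
N_1 = 5 + 5 + 5^2 + 5 = 40
N_2 = 5 + 40 + 40^2 + 40 = 1685
Terms of depth exactly 2: N_2 − N_1 = 1685 − 40 = 1645.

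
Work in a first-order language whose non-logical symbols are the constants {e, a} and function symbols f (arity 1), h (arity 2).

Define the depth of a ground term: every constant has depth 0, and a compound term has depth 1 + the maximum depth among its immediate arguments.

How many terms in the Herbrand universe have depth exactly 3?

Count level by level. With function symbols f/1, h/2, the terms of depth ≤ k are the 2 constants together with each function applied to depth-≤(k−1) tuples, so N_k = 2 + N_{k-1} + N_{k-1}^2.
N_0 = 2
N_1 = 2 + 2 + 2^2 = 8
N_2 = 2 + 8 + 8^2 = 74
N_3 = 2 + 74 + 74^2 = 5552
Terms of depth exactly 3: N_3 − N_2 = 5552 − 74 = 5478.

5478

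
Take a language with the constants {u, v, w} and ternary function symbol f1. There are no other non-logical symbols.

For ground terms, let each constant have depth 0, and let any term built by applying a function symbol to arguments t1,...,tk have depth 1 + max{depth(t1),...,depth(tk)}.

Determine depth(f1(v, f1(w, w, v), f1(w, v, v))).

depth(f1(w, w, v)) = 1 + max(0, 0, 0) = 1
depth(f1(w, v, v)) = 1 + max(0, 0, 0) = 1
depth(f1(v, f1(w, w, v), f1(w, v, v))) = 1 + max(0, 1, 1) = 2

2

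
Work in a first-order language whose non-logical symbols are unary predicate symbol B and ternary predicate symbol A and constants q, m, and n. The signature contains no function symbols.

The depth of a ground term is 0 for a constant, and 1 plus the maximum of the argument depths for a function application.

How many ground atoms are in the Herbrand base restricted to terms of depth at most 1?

First count ground terms of depth ≤ 1.
With no function symbols every ground term is a constant, so there are exactly 3 ground terms at every depth bound.
N_0 = 3
N_1 = 3
So |H| = 3.
For each predicate symbol, the number of ground atoms is |H| raised to its arity; summing:
  B: 3;  A: 3^3 = 27
Total ground atoms: 3 + 27 = 30.

30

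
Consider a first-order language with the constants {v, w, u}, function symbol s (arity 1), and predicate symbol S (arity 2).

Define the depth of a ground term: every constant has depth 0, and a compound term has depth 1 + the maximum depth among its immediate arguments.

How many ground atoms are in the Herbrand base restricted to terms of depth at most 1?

36

First count ground terms of depth ≤ 1.
Count level by level. With function symbols s/1, the terms of depth ≤ k are the 3 constants together with each function applied to depth-≤(k−1) tuples, so N_k = 3 + N_{k-1}.
N_0 = 3
N_1 = 3 + 3 = 6
So |H| = 6.
A ground atom is a predicate applied to a tuple of terms from H, so the count is the sum over predicates of |H|^arity:
  S: 6^2 = 36
Total ground atoms: 36.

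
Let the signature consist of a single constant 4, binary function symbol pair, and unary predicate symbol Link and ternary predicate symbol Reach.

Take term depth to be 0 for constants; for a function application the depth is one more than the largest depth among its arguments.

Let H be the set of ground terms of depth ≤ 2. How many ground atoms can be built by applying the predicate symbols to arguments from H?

130

First count ground terms of depth ≤ 2.
Let N_k count ground terms of depth at most k. Each non-constant term of depth ≤ k is some function symbol applied to depth-≤(k−1) arguments, giving N_k = 1 + N_{k-1}^2.
N_0 = 1
N_1 = 1 + 1^2 = 2
N_2 = 1 + 2^2 = 5
So |H| = 5.
For each predicate symbol, the number of ground atoms is |H| raised to its arity; summing:
  Link: 5;  Reach: 5^3 = 125
Total ground atoms: 5 + 125 = 130.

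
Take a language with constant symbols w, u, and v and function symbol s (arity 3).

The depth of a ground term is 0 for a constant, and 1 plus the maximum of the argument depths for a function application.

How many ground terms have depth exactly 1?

27

Write N_k for the number of ground terms of depth ≤ k. A term of depth ≤ k is either a constant or a function symbol applied to arguments of depth ≤ k−1, so N_k = 3 + N_{k-1}^3.
N_0 = 3
N_1 = 3 + 3^3 = 30
Terms of depth exactly 1: N_1 − N_0 = 30 − 3 = 27.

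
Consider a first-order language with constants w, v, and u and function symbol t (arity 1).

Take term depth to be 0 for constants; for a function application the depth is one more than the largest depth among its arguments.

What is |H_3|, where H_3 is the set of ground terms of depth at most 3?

Count level by level. With function symbols t/1, the terms of depth ≤ k are the 3 constants together with each function applied to depth-≤(k−1) tuples, so N_k = 3 + N_{k-1}.
N_0 = 3
N_1 = 3 + 3 = 6
N_2 = 3 + 6 = 9
N_3 = 3 + 9 = 12
Explicitly: w, v, u, t(w), t(v), t(u), t(t(w)), t(t(v)), t(t(u)), t(t(t(w))), t(t(t(v))), t(t(t(u))).

12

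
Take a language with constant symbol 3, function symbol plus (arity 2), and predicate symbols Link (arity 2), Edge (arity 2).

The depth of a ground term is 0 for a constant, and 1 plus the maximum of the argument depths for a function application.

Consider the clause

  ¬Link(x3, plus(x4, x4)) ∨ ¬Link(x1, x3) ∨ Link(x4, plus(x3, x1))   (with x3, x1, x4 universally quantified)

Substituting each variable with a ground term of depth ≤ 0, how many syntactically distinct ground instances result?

Ground terms of depth ≤ 0:
  Count level by level. With function symbols plus/2, the terms of depth ≤ k are the 1 constant together with each function applied to depth-≤(k−1) tuples, so N_k = 1 + N_{k-1}^2.
  N_0 = 1
  Explicitly: 3.
So there is exactly 1 ground term available for substitution.
The body mentions every one of the 3 quantified variables; since ground terms form a free algebra, no two substitutions collapse to the same formula.
Number of ground instances = 1^3 = 1.

1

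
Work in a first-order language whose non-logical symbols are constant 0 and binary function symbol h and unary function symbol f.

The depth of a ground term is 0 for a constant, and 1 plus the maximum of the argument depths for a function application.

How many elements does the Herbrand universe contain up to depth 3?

If N_k denotes the number of depth-≤k ground terms, the 1 constant gives N_0 = 1, and each function symbol of arity r contributes N_{k-1}^r new terms at level k: N_k = 1 + N_{k-1}^2 + N_{k-1}.
N_0 = 1
N_1 = 1 + 1^2 + 1 = 3
N_2 = 1 + 3^2 + 3 = 13
N_3 = 1 + 13^2 + 13 = 183

183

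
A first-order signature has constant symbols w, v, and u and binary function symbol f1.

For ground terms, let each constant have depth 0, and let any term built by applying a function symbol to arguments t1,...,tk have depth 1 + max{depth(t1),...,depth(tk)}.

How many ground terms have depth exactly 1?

9

Let N_k = |{terms of depth ≤ k}|. Then N_0 = 3 and N_k = 3 + N_{k-1}^2 for k ≥ 1 (one summand per function symbol, arity giving the exponent).
N_0 = 3
N_1 = 3 + 3^2 = 12
Terms of depth exactly 1: N_1 − N_0 = 12 − 3 = 9.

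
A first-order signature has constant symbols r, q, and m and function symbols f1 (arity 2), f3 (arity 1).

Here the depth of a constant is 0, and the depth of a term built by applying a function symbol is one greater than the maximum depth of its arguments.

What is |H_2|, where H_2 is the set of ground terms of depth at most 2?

243

Let N_k count ground terms of depth at most k. Each non-constant term of depth ≤ k is some function symbol applied to depth-≤(k−1) arguments, giving N_k = 3 + N_{k-1}^2 + N_{k-1}.
N_0 = 3
N_1 = 3 + 3^2 + 3 = 15
N_2 = 3 + 15^2 + 15 = 243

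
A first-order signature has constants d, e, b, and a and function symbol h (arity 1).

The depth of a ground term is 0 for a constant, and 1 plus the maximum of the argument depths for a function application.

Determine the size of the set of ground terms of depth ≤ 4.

Let N_k = |{terms of depth ≤ k}|. Then N_0 = 4 and N_k = 4 + N_{k-1} for k ≥ 1 (one summand per function symbol, arity giving the exponent).
N_0 = 4
N_1 = 4 + 4 = 8
N_2 = 4 + 8 = 12
N_3 = 4 + 12 = 16
N_4 = 4 + 16 = 20

20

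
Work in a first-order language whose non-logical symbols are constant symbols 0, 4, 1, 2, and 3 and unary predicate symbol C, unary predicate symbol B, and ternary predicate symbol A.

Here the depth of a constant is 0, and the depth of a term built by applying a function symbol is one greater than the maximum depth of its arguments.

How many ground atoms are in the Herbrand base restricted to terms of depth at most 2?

First count ground terms of depth ≤ 2.
With no function symbols every ground term is a constant, so there are exactly 5 ground terms at every depth bound.
N_0 = 5
N_1 = 5
N_2 = 5
Explicitly: 0, 4, 1, 2, 3.
So |H| = 5.
A ground atom is a predicate applied to a tuple of terms from H, so the count is the sum over predicates of |H|^arity:
  C: 5;  B: 5;  A: 5^3 = 125
Total ground atoms: 5 + 5 + 125 = 135.

135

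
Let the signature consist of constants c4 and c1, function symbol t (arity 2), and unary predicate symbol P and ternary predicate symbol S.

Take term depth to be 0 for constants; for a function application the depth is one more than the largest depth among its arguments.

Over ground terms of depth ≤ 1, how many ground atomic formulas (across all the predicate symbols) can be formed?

First count ground terms of depth ≤ 1.
Let N_k = |{terms of depth ≤ k}|. Then N_0 = 2 and N_k = 2 + N_{k-1}^2 for k ≥ 1 (one summand per function symbol, arity giving the exponent).
N_0 = 2
N_1 = 2 + 2^2 = 6
So |H| = 6.
A ground atom is a predicate applied to a tuple of terms from H, so the count is the sum over predicates of |H|^arity:
  P: 6;  S: 6^3 = 216
Total ground atoms: 6 + 216 = 222.

222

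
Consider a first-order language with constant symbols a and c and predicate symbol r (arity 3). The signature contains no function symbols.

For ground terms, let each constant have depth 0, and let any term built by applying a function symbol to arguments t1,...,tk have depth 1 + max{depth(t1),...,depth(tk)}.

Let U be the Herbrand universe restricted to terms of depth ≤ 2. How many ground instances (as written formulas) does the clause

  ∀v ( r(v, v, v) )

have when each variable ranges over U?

Ground terms of depth ≤ 2:
  With no function symbols every ground term is a constant, so there are exactly 2 ground terms at every depth bound.
  N_0 = 2
  N_1 = 2
  N_2 = 2
So there are 2 ground terms available for substitution.
The body mentions the single quantified variable v; since ground terms form a free algebra, no two substitutions collapse to the same formula.
Number of ground instances = 2.

2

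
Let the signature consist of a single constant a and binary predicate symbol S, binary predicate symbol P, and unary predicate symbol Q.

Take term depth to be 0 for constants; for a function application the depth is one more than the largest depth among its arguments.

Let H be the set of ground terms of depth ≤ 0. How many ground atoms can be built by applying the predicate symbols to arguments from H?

First count ground terms of depth ≤ 0.
With no function symbols every ground term is a constant, so there is exactly 1 ground term at every depth bound.
N_0 = 1
Explicitly: a.
So |H| = 1.
A ground atom is a predicate applied to a tuple of terms from H, so the count is the sum over predicates of |H|^arity:
  S: 1^2 = 1;  P: 1^2 = 1;  Q: 1
Total ground atoms: 1 + 1 + 1 = 3.

3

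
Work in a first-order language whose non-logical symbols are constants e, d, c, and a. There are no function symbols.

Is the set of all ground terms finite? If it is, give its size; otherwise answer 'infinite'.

There are no function symbols, so every ground term is one of the 4 constants.
The Herbrand universe is {e, d, c, a}, which is finite with 4 elements.

4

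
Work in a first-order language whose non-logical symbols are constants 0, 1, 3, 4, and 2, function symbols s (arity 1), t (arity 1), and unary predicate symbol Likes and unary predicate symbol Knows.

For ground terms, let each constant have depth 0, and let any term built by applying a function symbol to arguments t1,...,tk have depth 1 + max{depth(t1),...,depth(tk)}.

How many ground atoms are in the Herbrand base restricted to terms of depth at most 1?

First count ground terms of depth ≤ 1.
Let N_k = |{terms of depth ≤ k}|. Then N_0 = 5 and N_k = 5 + N_{k-1} + N_{k-1} for k ≥ 1 (one summand per function symbol, arity giving the exponent).
N_0 = 5
N_1 = 5 + 5 + 5 = 15
So |H| = 15.
Each predicate of arity r yields |H|^r ground atoms (one per choice of an r-tuple from H):
  Likes: 15;  Knows: 15
Total ground atoms: 15 + 15 = 30.

30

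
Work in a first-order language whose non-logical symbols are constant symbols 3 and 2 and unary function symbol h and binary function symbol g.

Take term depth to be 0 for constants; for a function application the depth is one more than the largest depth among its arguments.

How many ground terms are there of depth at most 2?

74

Write N_k for the number of ground terms of depth ≤ k. A term of depth ≤ k is either a constant or a function symbol applied to arguments of depth ≤ k−1, so N_k = 2 + N_{k-1} + N_{k-1}^2.
N_0 = 2
N_1 = 2 + 2 + 2^2 = 8
N_2 = 2 + 8 + 8^2 = 74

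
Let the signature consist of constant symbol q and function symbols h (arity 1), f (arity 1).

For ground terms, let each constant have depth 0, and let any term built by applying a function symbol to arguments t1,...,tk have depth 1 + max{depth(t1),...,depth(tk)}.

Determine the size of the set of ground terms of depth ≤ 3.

15

Let N_k count ground terms of depth at most k. Each non-constant term of depth ≤ k is some function symbol applied to depth-≤(k−1) arguments, giving N_k = 1 + N_{k-1} + N_{k-1}.
N_0 = 1
N_1 = 1 + 1 + 1 = 3
N_2 = 1 + 3 + 3 = 7
N_3 = 1 + 7 + 7 = 15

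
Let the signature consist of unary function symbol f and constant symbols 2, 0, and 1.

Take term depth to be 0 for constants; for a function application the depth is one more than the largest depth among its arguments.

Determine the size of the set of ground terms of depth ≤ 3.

Let N_k count ground terms of depth at most k. Each non-constant term of depth ≤ k is some function symbol applied to depth-≤(k−1) arguments, giving N_k = 3 + N_{k-1}.
N_0 = 3
N_1 = 3 + 3 = 6
N_2 = 3 + 6 = 9
N_3 = 3 + 9 = 12

12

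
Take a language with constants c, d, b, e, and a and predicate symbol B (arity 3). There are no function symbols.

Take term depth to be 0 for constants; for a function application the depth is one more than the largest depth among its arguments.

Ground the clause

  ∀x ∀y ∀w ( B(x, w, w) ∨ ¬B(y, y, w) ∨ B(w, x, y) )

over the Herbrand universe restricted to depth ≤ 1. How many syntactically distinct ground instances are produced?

125

Ground terms of depth ≤ 1:
  With no function symbols every ground term is a constant, so there are exactly 5 ground terms at every depth bound.
  N_0 = 5
  N_1 = 5
  Explicitly: c, d, b, e, a.
So there are 5 ground terms available for substitution.
The body mentions every one of the 3 quantified variables; since ground terms form a free algebra, no two substitutions collapse to the same formula.
Number of ground instances = 5^3 = 125.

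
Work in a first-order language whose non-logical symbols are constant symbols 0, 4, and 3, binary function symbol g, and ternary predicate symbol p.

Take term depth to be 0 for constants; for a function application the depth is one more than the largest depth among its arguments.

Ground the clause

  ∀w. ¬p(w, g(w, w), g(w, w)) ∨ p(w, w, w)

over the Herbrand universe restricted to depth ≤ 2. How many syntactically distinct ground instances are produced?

147

Ground terms of depth ≤ 2:
  If N_k denotes the number of depth-≤k ground terms, the 3 constants give N_0 = 3, and each function symbol of arity r contributes N_{k-1}^r new terms at level k: N_k = 3 + N_{k-1}^2.
  N_0 = 3
  N_1 = 3 + 3^2 = 12
  N_2 = 3 + 12^2 = 147
So there are 147 ground terms available for substitution.
The variable w ranges independently over the available ground terms, and distinct assignments produce distinct instances.
Number of ground instances = 147.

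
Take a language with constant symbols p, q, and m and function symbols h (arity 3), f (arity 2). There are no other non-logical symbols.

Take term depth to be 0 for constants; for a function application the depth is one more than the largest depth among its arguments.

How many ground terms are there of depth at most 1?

39

If N_k denotes the number of depth-≤k ground terms, the 3 constants give N_0 = 3, and each function symbol of arity r contributes N_{k-1}^r new terms at level k: N_k = 3 + N_{k-1}^3 + N_{k-1}^2.
N_0 = 3
N_1 = 3 + 3^3 + 3^2 = 39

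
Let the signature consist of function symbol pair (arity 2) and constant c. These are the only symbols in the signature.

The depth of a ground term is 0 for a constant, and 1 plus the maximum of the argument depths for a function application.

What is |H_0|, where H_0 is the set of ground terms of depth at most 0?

Let N_k count ground terms of depth at most k. Each non-constant term of depth ≤ k is some function symbol applied to depth-≤(k−1) arguments, giving N_k = 1 + N_{k-1}^2.
N_0 = 1
Explicitly: c.

1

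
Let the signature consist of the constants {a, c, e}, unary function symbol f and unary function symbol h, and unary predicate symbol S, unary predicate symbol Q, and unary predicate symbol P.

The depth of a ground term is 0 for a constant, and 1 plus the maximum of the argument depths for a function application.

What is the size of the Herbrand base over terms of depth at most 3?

First count ground terms of depth ≤ 3.
Let N_k = |{terms of depth ≤ k}|. Then N_0 = 3 and N_k = 3 + N_{k-1} + N_{k-1} for k ≥ 1 (one summand per function symbol, arity giving the exponent).
N_0 = 3
N_1 = 3 + 3 + 3 = 9
N_2 = 3 + 9 + 9 = 21
N_3 = 3 + 21 + 21 = 45
So |H| = 45.
For each predicate symbol, the number of ground atoms is |H| raised to its arity; summing:
  S: 45;  Q: 45;  P: 45
Total ground atoms: 45 + 45 + 45 = 135.

135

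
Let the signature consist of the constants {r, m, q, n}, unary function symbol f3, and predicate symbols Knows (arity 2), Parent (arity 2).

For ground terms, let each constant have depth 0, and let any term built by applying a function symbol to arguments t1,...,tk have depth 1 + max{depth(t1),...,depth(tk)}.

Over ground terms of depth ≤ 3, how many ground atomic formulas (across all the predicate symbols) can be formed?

512

First count ground terms of depth ≤ 3.
Count level by level. With function symbols f3/1, the terms of depth ≤ k are the 4 constants together with each function applied to depth-≤(k−1) tuples, so N_k = 4 + N_{k-1}.
N_0 = 4
N_1 = 4 + 4 = 8
N_2 = 4 + 8 = 12
N_3 = 4 + 12 = 16
So |H| = 16.
For each predicate symbol, the number of ground atoms is |H| raised to its arity; summing:
  Knows: 16^2 = 256;  Parent: 16^2 = 256
Total ground atoms: 256 + 256 = 512.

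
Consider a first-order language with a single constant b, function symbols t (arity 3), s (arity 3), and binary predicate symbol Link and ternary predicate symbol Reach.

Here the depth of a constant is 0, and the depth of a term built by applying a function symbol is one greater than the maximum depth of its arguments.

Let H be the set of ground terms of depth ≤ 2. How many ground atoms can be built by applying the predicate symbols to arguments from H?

169400

First count ground terms of depth ≤ 2.
Write N_k for the number of ground terms of depth ≤ k. A term of depth ≤ k is either a constant or a function symbol applied to arguments of depth ≤ k−1, so N_k = 1 + N_{k-1}^3 + N_{k-1}^3.
N_0 = 1
N_1 = 1 + 1^3 + 1^3 = 3
N_2 = 1 + 3^3 + 3^3 = 55
So |H| = 55.
For each predicate symbol, the number of ground atoms is |H| raised to its arity; summing:
  Link: 55^2 = 3025;  Reach: 55^3 = 166375
Total ground atoms: 3025 + 166375 = 169400.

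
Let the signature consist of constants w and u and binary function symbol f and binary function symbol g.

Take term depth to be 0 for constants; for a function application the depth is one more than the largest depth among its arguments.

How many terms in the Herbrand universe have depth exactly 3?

81408

Write N_k for the number of ground terms of depth ≤ k. A term of depth ≤ k is either a constant or a function symbol applied to arguments of depth ≤ k−1, so N_k = 2 + N_{k-1}^2 + N_{k-1}^2.
N_0 = 2
N_1 = 2 + 2^2 + 2^2 = 10
N_2 = 2 + 10^2 + 10^2 = 202
N_3 = 2 + 202^2 + 202^2 = 81610
Terms of depth exactly 3: N_3 − N_2 = 81610 − 202 = 81408.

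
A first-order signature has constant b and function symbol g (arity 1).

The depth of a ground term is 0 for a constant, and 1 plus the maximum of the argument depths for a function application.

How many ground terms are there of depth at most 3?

Let N_k = |{terms of depth ≤ k}|. Then N_0 = 1 and N_k = 1 + N_{k-1} for k ≥ 1 (one summand per function symbol, arity giving the exponent).
N_0 = 1
N_1 = 1 + 1 = 2
N_2 = 1 + 2 = 3
N_3 = 1 + 3 = 4

4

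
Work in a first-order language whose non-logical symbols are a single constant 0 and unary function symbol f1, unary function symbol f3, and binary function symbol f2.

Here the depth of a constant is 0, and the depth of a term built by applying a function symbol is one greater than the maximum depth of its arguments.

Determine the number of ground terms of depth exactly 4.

457653

Let N_k = |{terms of depth ≤ k}|. Then N_0 = 1 and N_k = 1 + N_{k-1} + N_{k-1} + N_{k-1}^2 for k ≥ 1 (one summand per function symbol, arity giving the exponent).
N_0 = 1
N_1 = 1 + 1 + 1 + 1^2 = 4
N_2 = 1 + 4 + 4 + 4^2 = 25
N_3 = 1 + 25 + 25 + 25^2 = 676
N_4 = 1 + 676 + 676 + 676^2 = 458329
Terms of depth exactly 4: N_4 − N_3 = 458329 − 676 = 457653.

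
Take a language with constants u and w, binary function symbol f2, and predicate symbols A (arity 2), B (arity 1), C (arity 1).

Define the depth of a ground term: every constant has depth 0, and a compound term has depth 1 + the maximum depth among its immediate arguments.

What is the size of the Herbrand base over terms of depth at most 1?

48

First count ground terms of depth ≤ 1.
Count level by level. With function symbols f2/2, the terms of depth ≤ k are the 2 constants together with each function applied to depth-≤(k−1) tuples, so N_k = 2 + N_{k-1}^2.
N_0 = 2
N_1 = 2 + 2^2 = 6
So |H| = 6.
Each predicate of arity r yields |H|^r ground atoms (one per choice of an r-tuple from H):
  A: 6^2 = 36;  B: 6;  C: 6
Total ground atoms: 36 + 6 + 6 = 48.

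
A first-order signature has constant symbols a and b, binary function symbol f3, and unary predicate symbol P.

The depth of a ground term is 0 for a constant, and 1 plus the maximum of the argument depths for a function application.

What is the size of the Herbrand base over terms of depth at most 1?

First count ground terms of depth ≤ 1.
Count level by level. With function symbols f3/2, the terms of depth ≤ k are the 2 constants together with each function applied to depth-≤(k−1) tuples, so N_k = 2 + N_{k-1}^2.
N_0 = 2
N_1 = 2 + 2^2 = 6
So |H| = 6.
For each predicate symbol, the number of ground atoms is |H| raised to its arity; summing:
  P: 6
Total ground atoms: 6.

6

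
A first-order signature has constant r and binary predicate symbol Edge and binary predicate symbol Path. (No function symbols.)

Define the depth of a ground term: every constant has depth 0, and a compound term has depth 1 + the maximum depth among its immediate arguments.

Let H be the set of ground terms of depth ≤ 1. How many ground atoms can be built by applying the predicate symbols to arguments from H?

First count ground terms of depth ≤ 1.
With no function symbols every ground term is a constant, so there is exactly 1 ground term at every depth bound.
N_0 = 1
N_1 = 1
So |H| = 1.
For each predicate symbol, the number of ground atoms is |H| raised to its arity; summing:
  Edge: 1^2 = 1;  Path: 1^2 = 1
Total ground atoms: 1 + 1 = 2.

2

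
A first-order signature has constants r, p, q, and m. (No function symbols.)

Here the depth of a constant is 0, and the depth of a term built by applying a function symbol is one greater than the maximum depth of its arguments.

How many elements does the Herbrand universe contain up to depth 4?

4

With no function symbols every ground term is a constant, so there are exactly 4 ground terms at every depth bound.
N_0 = 4
N_1 = 4
N_2 = 4
N_3 = 4
N_4 = 4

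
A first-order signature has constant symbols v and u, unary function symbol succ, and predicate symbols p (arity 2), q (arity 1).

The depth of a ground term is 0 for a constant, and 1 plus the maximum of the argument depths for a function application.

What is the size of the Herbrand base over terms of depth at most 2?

First count ground terms of depth ≤ 2.
Write N_k for the number of ground terms of depth ≤ k. A term of depth ≤ k is either a constant or a function symbol applied to arguments of depth ≤ k−1, so N_k = 2 + N_{k-1}.
N_0 = 2
N_1 = 2 + 2 = 4
N_2 = 2 + 4 = 6
Explicitly: v, u, succ(v), succ(u), succ(succ(v)), succ(succ(u)).
So |H| = 6.
Ground atoms are formed by filling each argument slot of a predicate with a term from H, so an r-ary predicate gives |H|^r atoms:
  p: 6^2 = 36;  q: 6
Total ground atoms: 36 + 6 = 42.

42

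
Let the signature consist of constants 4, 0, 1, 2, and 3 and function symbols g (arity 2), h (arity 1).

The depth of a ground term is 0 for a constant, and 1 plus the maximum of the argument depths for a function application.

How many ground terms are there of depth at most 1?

35

Let N_k = |{terms of depth ≤ k}|. Then N_0 = 5 and N_k = 5 + N_{k-1}^2 + N_{k-1} for k ≥ 1 (one summand per function symbol, arity giving the exponent).
N_0 = 5
N_1 = 5 + 5^2 + 5 = 35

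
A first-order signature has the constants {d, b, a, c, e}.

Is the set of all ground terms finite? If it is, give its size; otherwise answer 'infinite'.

5

There are no function symbols, so every ground term is one of the 5 constants.
The Herbrand universe is {d, b, a, c, e}, which is finite with 5 elements.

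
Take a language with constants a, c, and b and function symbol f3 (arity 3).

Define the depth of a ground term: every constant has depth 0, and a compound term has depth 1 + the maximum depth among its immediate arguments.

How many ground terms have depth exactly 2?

26973

Count level by level. With function symbols f3/3, the terms of depth ≤ k are the 3 constants together with each function applied to depth-≤(k−1) tuples, so N_k = 3 + N_{k-1}^3.
N_0 = 3
N_1 = 3 + 3^3 = 30
N_2 = 3 + 30^3 = 27003
Terms of depth exactly 2: N_2 − N_1 = 27003 − 30 = 26973.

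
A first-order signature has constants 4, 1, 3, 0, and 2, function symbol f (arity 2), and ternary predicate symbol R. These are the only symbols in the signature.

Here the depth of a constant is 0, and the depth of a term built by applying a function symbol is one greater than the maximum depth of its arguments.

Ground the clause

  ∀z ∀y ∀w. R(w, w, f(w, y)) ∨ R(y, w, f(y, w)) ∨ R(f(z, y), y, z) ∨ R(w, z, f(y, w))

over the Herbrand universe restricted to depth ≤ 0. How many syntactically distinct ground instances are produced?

125

Ground terms of depth ≤ 0:
  Write N_k for the number of ground terms of depth ≤ k. A term of depth ≤ k is either a constant or a function symbol applied to arguments of depth ≤ k−1, so N_k = 5 + N_{k-1}^2.
  N_0 = 5
So there are 5 ground terms available for substitution.
The clause has 3 distinct variables (z, y, w), each appearing in the body. In the free term algebra distinct substitutions yield syntactically distinct ground instances.
Number of ground instances = 5^3 = 125.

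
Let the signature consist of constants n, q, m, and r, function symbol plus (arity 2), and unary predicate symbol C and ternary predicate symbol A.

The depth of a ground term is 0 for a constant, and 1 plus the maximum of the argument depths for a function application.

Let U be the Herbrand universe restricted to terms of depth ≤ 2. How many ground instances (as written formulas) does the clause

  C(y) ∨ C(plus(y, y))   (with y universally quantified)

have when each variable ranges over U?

Ground terms of depth ≤ 2:
  Write N_k for the number of ground terms of depth ≤ k. A term of depth ≤ k is either a constant or a function symbol applied to arguments of depth ≤ k−1, so N_k = 4 + N_{k-1}^2.
  N_0 = 4
  N_1 = 4 + 4^2 = 20
  N_2 = 4 + 20^2 = 404
So there are 404 ground terms available for substitution.
The variable y ranges independently over the available ground terms, and distinct assignments produce distinct instances.
Number of ground instances = 404.

404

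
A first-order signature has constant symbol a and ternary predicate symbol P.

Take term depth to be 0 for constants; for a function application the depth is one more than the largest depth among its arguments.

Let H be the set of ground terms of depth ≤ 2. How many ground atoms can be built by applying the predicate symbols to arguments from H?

1

First count ground terms of depth ≤ 2.
With no function symbols every ground term is a constant, so there is exactly 1 ground term at every depth bound.
N_0 = 1
N_1 = 1
N_2 = 1
Explicitly: a.
So |H| = 1.
A ground atom is a predicate applied to a tuple of terms from H, so the count is the sum over predicates of |H|^arity:
  P: 1^3 = 1
Total ground atoms: 1.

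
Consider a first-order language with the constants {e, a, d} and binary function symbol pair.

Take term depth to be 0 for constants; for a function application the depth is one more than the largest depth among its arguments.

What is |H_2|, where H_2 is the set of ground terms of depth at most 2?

147

Let N_k count ground terms of depth at most k. Each non-constant term of depth ≤ k is some function symbol applied to depth-≤(k−1) arguments, giving N_k = 3 + N_{k-1}^2.
N_0 = 3
N_1 = 3 + 3^2 = 12
N_2 = 3 + 12^2 = 147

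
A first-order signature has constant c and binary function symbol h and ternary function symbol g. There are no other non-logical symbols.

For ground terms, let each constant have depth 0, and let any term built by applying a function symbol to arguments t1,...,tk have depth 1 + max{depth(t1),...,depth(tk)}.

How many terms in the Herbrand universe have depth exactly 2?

Let N_k count ground terms of depth at most k. Each non-constant term of depth ≤ k is some function symbol applied to depth-≤(k−1) arguments, giving N_k = 1 + N_{k-1}^2 + N_{k-1}^3.
N_0 = 1
N_1 = 1 + 1^2 + 1^3 = 3
N_2 = 1 + 3^2 + 3^3 = 37
Terms of depth exactly 2: N_2 − N_1 = 37 − 3 = 34.

34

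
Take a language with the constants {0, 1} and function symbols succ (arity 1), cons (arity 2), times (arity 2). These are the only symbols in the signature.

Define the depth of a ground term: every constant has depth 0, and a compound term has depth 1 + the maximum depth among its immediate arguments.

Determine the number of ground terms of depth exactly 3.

Count level by level. With function symbols succ/1, cons/2, times/2, the terms of depth ≤ k are the 2 constants together with each function applied to depth-≤(k−1) tuples, so N_k = 2 + N_{k-1} + N_{k-1}^2 + N_{k-1}^2.
N_0 = 2
N_1 = 2 + 2 + 2^2 + 2^2 = 12
N_2 = 2 + 12 + 12^2 + 12^2 = 302
N_3 = 2 + 302 + 302^2 + 302^2 = 182712
Terms of depth exactly 3: N_3 − N_2 = 182712 − 302 = 182410.

182410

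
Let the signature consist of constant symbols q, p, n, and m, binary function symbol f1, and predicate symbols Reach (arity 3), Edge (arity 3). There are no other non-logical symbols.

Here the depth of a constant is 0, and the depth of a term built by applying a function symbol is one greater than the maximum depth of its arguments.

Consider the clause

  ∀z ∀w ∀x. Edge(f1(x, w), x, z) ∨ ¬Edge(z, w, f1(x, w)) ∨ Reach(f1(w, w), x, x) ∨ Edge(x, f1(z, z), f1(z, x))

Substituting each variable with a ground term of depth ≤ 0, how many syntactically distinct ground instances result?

64

Ground terms of depth ≤ 0:
  Count level by level. With function symbols f1/2, the terms of depth ≤ k are the 4 constants together with each function applied to depth-≤(k−1) tuples, so N_k = 4 + N_{k-1}^2.
  N_0 = 4
  Explicitly: q, p, n, m.
So there are 4 ground terms available for substitution.
There are 3 variables to instantiate (z, w, x), each occurring in at least one literal, so different choices give different ground instances.
Number of ground instances = 4^3 = 64.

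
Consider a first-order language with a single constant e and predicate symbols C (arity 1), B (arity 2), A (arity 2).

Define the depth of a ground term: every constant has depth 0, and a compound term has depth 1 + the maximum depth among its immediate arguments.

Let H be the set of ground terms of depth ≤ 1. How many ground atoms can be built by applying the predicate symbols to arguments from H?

First count ground terms of depth ≤ 1.
With no function symbols every ground term is a constant, so there is exactly 1 ground term at every depth bound.
N_0 = 1
N_1 = 1
So |H| = 1.
For each predicate symbol, the number of ground atoms is |H| raised to its arity; summing:
  C: 1;  B: 1^2 = 1;  A: 1^2 = 1
Total ground atoms: 1 + 1 + 1 = 3.

3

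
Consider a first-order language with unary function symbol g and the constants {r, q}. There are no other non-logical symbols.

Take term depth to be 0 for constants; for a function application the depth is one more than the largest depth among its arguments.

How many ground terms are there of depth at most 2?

Count level by level. With function symbols g/1, the terms of depth ≤ k are the 2 constants together with each function applied to depth-≤(k−1) tuples, so N_k = 2 + N_{k-1}.
N_0 = 2
N_1 = 2 + 2 = 4
N_2 = 2 + 4 = 6

6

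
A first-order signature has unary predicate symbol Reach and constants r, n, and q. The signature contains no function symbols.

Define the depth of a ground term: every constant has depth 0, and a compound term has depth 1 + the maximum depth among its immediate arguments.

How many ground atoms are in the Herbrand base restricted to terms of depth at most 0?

First count ground terms of depth ≤ 0.
With no function symbols every ground term is a constant, so there are exactly 3 ground terms at every depth bound.
N_0 = 3
Explicitly: r, n, q.
So |H| = 3.
Each predicate of arity r yields |H|^r ground atoms (one per choice of an r-tuple from H):
  Reach: 3
Total ground atoms: 3.

3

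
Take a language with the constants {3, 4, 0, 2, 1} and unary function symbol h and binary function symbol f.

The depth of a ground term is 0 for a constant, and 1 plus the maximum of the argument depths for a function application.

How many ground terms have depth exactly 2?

Let N_k = |{terms of depth ≤ k}|. Then N_0 = 5 and N_k = 5 + N_{k-1} + N_{k-1}^2 for k ≥ 1 (one summand per function symbol, arity giving the exponent).
N_0 = 5
N_1 = 5 + 5 + 5^2 = 35
N_2 = 5 + 35 + 35^2 = 1265
Terms of depth exactly 2: N_2 − N_1 = 1265 − 35 = 1230.

1230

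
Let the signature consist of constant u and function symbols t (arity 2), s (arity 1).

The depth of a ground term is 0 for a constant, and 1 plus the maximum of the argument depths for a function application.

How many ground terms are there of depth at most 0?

1

Write N_k for the number of ground terms of depth ≤ k. A term of depth ≤ k is either a constant or a function symbol applied to arguments of depth ≤ k−1, so N_k = 1 + N_{k-1}^2 + N_{k-1}.
N_0 = 1
Explicitly: u.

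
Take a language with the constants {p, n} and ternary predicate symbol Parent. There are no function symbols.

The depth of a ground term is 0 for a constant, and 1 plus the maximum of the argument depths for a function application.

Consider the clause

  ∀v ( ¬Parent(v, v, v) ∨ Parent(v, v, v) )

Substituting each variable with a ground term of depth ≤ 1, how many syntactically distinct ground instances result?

Ground terms of depth ≤ 1:
  With no function symbols every ground term is a constant, so there are exactly 2 ground terms at every depth bound.
  N_0 = 2
  N_1 = 2
  Explicitly: p, n.
So there are 2 ground terms available for substitution.
The variable v ranges independently over the available ground terms, and distinct assignments produce distinct instances.
Number of ground instances = 2.

2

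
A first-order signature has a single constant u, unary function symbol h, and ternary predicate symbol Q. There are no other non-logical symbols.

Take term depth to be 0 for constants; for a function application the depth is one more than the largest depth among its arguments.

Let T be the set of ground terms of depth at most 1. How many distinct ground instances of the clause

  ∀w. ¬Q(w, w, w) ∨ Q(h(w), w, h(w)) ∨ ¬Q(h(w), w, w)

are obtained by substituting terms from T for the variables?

2

Ground terms of depth ≤ 1:
  Count level by level. With function symbols h/1, the terms of depth ≤ k are the 1 constant together with each function applied to depth-≤(k−1) tuples, so N_k = 1 + N_{k-1}.
  N_0 = 1
  N_1 = 1 + 1 = 2
  Explicitly: u, h(u).
So there are 2 ground terms available for substitution.
The body mentions the single quantified variable w; since ground terms form a free algebra, no two substitutions collapse to the same formula.
Number of ground instances = 2.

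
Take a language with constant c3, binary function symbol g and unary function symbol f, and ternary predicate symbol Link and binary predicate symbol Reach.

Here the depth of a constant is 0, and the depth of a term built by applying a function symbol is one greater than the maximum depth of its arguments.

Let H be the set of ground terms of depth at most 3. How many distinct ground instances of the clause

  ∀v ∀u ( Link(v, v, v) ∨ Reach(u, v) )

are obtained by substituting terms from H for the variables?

33489

Ground terms of depth ≤ 3:
  Let N_k count ground terms of depth at most k. Each non-constant term of depth ≤ k is some function symbol applied to depth-≤(k−1) arguments, giving N_k = 1 + N_{k-1}^2 + N_{k-1}.
  N_0 = 1
  N_1 = 1 + 1^2 + 1 = 3
  N_2 = 1 + 3^2 + 3 = 13
  N_3 = 1 + 13^2 + 13 = 183
So there are 183 ground terms available for substitution.
The clause has 2 distinct variables (v, u), each appearing in the body. In the free term algebra distinct substitutions yield syntactically distinct ground instances.
Number of ground instances = 183^2 = 33489.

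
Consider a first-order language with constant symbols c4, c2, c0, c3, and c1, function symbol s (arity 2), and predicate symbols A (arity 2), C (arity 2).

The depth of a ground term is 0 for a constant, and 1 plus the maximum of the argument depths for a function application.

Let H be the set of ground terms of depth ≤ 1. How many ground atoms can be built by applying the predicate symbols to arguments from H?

First count ground terms of depth ≤ 1.
Count level by level. With function symbols s/2, the terms of depth ≤ k are the 5 constants together with each function applied to depth-≤(k−1) tuples, so N_k = 5 + N_{k-1}^2.
N_0 = 5
N_1 = 5 + 5^2 = 30
So |H| = 30.
Each predicate of arity r yields |H|^r ground atoms (one per choice of an r-tuple from H):
  A: 30^2 = 900;  C: 30^2 = 900
Total ground atoms: 900 + 900 = 1800.

1800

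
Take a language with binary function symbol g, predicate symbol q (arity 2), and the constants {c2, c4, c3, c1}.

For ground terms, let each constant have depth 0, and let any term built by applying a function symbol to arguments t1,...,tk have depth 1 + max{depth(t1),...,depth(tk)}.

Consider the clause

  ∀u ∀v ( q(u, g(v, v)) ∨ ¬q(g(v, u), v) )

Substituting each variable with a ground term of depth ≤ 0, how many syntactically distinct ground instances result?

16

Ground terms of depth ≤ 0:
  Write N_k for the number of ground terms of depth ≤ k. A term of depth ≤ k is either a constant or a function symbol applied to arguments of depth ≤ k−1, so N_k = 4 + N_{k-1}^2.
  N_0 = 4
So there are 4 ground terms available for substitution.
There are 2 variables to instantiate (u, v), each occurring in at least one literal, so different choices give different ground instances.
Number of ground instances = 4^2 = 16.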